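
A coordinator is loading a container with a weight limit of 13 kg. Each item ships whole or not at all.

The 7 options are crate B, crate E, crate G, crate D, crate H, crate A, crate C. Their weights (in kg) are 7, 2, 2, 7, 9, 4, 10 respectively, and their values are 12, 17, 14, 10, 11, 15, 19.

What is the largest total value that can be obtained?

Allowing fractional choices, the relaxed optimum would be about 55.5, but items are indivisible.
crate E + crate G + crate A: weight 2 + 2 + 4 = 8 ≤ 13, value 17 + 14 + 15 = 46.
crate B + crate E + crate A: weight 7 + 2 + 4 = 13 ≤ 13, value 12 + 17 + 15 = 44.
Best is crate E, crate G, and crate A with total value 46.

46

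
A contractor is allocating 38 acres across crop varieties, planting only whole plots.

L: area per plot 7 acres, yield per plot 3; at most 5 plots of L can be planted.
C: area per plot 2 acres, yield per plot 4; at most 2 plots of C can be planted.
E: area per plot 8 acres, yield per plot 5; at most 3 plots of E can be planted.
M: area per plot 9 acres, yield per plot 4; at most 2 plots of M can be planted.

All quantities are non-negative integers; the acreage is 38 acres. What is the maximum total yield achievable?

C has the best ratio (4/2); taking only C gives at most 2×4 = 8 (stopped by the supply cap of 2).
Mixing does better — 2×C, 3×E, and 1×M: area 37 ≤ 38, yield 2·4 + 3·5 + 1·4 = 27.

27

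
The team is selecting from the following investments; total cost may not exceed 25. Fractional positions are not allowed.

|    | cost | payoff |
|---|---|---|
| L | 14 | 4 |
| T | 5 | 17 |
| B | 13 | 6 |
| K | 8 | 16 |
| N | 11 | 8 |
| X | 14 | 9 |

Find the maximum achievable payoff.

41

Allowing fractional choices, the relaxed optimum would be about 41.6, but investments are indivisible.
T + K + N: cost 5 + 8 + 11 = 24 ≤ 25, payoff 17 + 16 + 8 = 41.
T + X: cost 5 + 14 = 19 ≤ 25, payoff 17 + 9 = 26.
T + K: cost 5 + 8 = 13 ≤ 25, payoff 17 + 16 = 33.
Best is T, K, and N with total payoff 41.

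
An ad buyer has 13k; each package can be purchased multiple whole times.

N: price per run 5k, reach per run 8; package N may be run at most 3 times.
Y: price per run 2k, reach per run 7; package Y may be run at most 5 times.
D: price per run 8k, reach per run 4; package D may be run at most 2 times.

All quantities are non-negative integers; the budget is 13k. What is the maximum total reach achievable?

Take 1×N and 4×Y: price 13 ≤ 13, reach 1·8 + 4·7 = 36.
No other integer combination yields more.

36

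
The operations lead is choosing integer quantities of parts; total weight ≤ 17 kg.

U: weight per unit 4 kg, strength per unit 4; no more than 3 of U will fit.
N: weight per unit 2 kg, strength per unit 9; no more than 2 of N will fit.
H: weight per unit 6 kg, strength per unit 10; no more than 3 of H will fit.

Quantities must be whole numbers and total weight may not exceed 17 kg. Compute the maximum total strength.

38

N has the best ratio (9/2); taking only N gives at most 2×9 = 18 (stopped by the supply cap of 2).
Mixing does better — 2×N and 2×H: weight 16 ≤ 17, strength 2·9 + 2·10 = 38.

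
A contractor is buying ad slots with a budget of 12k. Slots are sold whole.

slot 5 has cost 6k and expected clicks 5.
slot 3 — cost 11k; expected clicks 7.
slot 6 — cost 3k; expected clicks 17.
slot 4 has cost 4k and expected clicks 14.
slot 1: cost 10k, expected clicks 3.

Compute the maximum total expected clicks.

Allowing fractional choices, the relaxed optimum would be about 35.2, but ad slots are indivisible.
slot 5 + slot 4: cost 6 + 4 = 10 ≤ 12, expected clicks 5 + 14 = 19.
slot 5 + slot 6: cost 6 + 3 = 9 ≤ 12, expected clicks 5 + 17 = 22.
slot 6 + slot 4: cost 3 + 4 = 7 ≤ 12, expected clicks 17 + 14 = 31.
Best is slot 6 and slot 4 with total expected clicks 31.

31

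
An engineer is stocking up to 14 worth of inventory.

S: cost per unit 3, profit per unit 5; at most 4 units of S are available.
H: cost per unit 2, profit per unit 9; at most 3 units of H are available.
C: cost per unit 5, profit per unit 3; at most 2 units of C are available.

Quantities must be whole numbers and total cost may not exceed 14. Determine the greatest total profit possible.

37

H has the best ratio (9/2); taking only H gives at most 3×9 = 27 (stopped by the supply cap of 3).
Mixing does better — 2×S and 3×H: cost 12 ≤ 14, profit 2·5 + 3·9 = 37.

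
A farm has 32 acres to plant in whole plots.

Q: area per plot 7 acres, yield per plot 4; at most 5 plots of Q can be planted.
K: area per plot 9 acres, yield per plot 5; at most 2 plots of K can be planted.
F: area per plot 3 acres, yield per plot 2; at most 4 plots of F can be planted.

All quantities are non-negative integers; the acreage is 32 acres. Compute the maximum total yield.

This is a bounded integer knapsack.
2×K and 4×F: area 30 ≤ 32, yield 2·5 + 4·2 = 18.
2×Q, 1×K, and 3×F: area 32 ≤ 32, yield 2·4 + 1·5 + 3·2 = 19.
Best is 19.

19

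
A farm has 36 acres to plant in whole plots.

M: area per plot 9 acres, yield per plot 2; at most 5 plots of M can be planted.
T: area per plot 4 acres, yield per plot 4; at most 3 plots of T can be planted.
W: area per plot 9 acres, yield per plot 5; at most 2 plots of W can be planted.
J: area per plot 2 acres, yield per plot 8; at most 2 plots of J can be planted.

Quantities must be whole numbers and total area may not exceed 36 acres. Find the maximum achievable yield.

3×T, 2×W, and 2×J: area 34 ≤ 36, yield 3·4 + 2·5 + 2·8 = 38.
1×M, 3×T, 1×W, and 2×J: area 34 ≤ 36, yield 1·2 + 3·4 + 1·5 + 2·8 = 35.
Best is 38.

38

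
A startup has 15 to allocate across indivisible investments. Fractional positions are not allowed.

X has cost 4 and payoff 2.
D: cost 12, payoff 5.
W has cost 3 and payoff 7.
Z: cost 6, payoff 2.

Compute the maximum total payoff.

Allowing fractional choices, the relaxed optimum would be about 12.3, but investments are indivisible.
D + W: cost 12 + 3 = 15 ≤ 15, payoff 5 + 7 = 12.
X + W: cost 4 + 3 = 7 ≤ 15, payoff 2 + 7 = 9.
X + W + Z: cost 4 + 3 + 6 = 13 ≤ 15, payoff 2 + 7 + 2 = 11.
Best is D and W with total payoff 12.

12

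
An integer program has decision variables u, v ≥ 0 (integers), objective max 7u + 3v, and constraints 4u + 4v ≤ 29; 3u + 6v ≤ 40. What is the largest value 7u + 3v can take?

49

(u,v)=(7,0): 4·7+4·0=28≤29, 3·7+6·0=21≤40, objective 49.
(u,v)=(6,1): 4·6+4·1=28≤29, 3·6+6·1=24≤40, objective 45.
(u,v)=(6,0): 4·6+4·0=24≤29, 3·6+6·0=18≤40, objective 42.
No feasible integer point exceeds 49.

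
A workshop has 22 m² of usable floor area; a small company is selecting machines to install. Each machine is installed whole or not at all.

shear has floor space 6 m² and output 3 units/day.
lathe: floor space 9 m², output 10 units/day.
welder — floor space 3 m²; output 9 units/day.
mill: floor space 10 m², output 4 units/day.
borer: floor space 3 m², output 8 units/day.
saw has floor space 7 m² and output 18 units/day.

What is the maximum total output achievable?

45

lathe + welder + borer + saw: floor space 9 + 3 + 3 + 7 = 22 ≤ 22, output 10 + 9 + 8 + 18 = 45.
lathe + welder + saw: floor space 9 + 3 + 7 = 19 ≤ 22, output 10 + 9 + 18 = 37.
shear + welder + borer + saw: floor space 6 + 3 + 3 + 7 = 19 ≤ 22, output 3 + 9 + 8 + 18 = 38.
Best is lathe, welder, borer, and saw with total output 45.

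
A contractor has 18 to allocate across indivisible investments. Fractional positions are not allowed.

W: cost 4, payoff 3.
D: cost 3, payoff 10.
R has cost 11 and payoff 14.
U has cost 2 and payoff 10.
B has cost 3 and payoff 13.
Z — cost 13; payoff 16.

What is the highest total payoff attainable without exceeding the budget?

39

Allowing fractional choices, the relaxed optimum would be about 45.7, but investments are indivisible.
D + R + B: cost 3 + 11 + 3 = 17 ≤ 18, payoff 10 + 14 + 13 = 37.
U + B + Z: cost 2 + 3 + 13 = 18 ≤ 18, payoff 10 + 13 + 16 = 39.
R + U + B: cost 11 + 2 + 3 = 16 ≤ 18, payoff 14 + 10 + 13 = 37.
Best is U, B, and Z with total payoff 39.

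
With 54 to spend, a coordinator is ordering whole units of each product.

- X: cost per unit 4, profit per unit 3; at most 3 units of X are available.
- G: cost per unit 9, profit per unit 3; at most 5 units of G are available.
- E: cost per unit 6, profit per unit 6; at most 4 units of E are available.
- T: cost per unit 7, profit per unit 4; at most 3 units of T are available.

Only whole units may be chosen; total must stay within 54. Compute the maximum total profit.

42

E has the best ratio (6/6); taking only E gives at most 4×6 = 24 (stopped by the supply cap of 4).
Mixing does better — 2×X, 4×E, and 3×T: cost 53 ≤ 54, profit 2·3 + 4·6 + 3·4 = 42.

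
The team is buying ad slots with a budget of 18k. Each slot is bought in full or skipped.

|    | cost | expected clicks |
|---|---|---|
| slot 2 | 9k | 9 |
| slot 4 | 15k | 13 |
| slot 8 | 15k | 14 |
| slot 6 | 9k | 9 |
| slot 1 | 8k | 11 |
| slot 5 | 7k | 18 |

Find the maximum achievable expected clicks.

Allowing fractional choices, the relaxed optimum would be about 32.0, but ad slots are indivisible.
slot 1 + slot 5: cost 8 + 7 = 15 ≤ 18, expected clicks 11 + 18 = 29.
slot 2 + slot 5: cost 9 + 7 = 16 ≤ 18, expected clicks 9 + 18 = 27.
slot 6 + slot 5: cost 9 + 7 = 16 ≤ 18, expected clicks 9 + 18 = 27.
Best is slot 1 and slot 5 with total expected clicks 29.

29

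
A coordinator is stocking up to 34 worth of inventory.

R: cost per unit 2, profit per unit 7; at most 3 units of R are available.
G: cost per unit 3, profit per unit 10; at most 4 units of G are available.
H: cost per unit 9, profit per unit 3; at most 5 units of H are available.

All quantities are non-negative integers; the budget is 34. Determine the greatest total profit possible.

3×R, 4×G, and 1×H: cost 27 ≤ 34, profit 3·7 + 4·10 + 1·3 = 64.
3×R and 4×G: cost 18 ≤ 34, profit 3·7 + 4·10 = 61.
Best is 64.

64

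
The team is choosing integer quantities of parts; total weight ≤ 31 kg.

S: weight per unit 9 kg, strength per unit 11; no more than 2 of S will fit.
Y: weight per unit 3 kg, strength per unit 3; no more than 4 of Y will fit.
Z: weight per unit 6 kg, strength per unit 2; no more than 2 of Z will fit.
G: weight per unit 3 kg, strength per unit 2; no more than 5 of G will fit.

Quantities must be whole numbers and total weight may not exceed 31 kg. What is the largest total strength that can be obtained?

34

S has the best ratio (11/9); taking only S gives at most 2×11 = 22 (stopped by the supply cap of 2).
Mixing does better — 2×S and 4×Y: weight 30 ≤ 31, strength 2·11 + 4·3 = 34.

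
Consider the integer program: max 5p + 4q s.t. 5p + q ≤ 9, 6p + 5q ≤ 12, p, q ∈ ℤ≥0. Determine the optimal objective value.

The continuous relaxation peaks at (1.74, 0.316) with value 9.95; rounding to a feasible lattice point costs some objective.
(p,q)=(1,1): 5·1+1·1=6≤9, 6·1+5·1=11≤12, objective 9.
(p,q)=(0,2): 5·0+1·2=2≤9, 6·0+5·2=10≤12, objective 8.
(p,q)=(1,0): 5·1+1·0=5≤9, 6·1+5·0=6≤12, objective 5.
(p,q)=(0,1): 5·0+1·1=1≤9, 6·0+5·1=5≤12, objective 4.
No feasible integer point exceeds 9.

9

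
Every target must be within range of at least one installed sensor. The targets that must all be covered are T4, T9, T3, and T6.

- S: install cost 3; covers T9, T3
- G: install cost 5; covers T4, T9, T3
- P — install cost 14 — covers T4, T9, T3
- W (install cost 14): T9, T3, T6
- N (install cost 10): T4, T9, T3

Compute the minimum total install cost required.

The greedy cost-per-new-target heuristic would pick S, G, and W for 22, but a cheaper cover exists.
Choose G and W: together they cover T4, T9, T3, T6 — every target.
Total install cost: 5 + 14 = 19.
No cover costs less than 19.

19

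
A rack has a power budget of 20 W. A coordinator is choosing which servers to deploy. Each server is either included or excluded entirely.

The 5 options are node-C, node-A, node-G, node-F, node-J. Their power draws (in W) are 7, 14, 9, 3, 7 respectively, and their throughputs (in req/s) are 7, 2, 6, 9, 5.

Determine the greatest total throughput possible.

22

node-C + node-G + node-F: power draw 7 + 9 + 3 = 19 ≤ 20, throughput 7 + 6 + 9 = 22.
node-G + node-F + node-J: power draw 9 + 3 + 7 = 19 ≤ 20, throughput 6 + 9 + 5 = 20.
node-C + node-F + node-J: power draw 7 + 3 + 7 = 17 ≤ 20, throughput 7 + 9 + 5 = 21.
Best is node-C, node-G, and node-F with total throughput 22.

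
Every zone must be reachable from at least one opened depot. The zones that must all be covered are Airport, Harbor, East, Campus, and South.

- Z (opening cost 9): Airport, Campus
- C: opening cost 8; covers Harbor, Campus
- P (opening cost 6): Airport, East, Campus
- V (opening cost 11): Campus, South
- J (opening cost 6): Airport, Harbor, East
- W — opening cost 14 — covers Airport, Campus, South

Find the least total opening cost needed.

17

The greedy cost-per-new-zone heuristic would pick P, J, and V for 23, but a cheaper cover exists.
Choose V and J: together they cover Airport, Harbor, East, Campus, South — every zone.
Total opening cost: 11 + 6 = 17.
No cover costs less than 17.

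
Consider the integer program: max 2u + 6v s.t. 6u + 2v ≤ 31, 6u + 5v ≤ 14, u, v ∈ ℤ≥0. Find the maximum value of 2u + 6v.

12

The continuous relaxation peaks at (0, 2.8) with value 16.80; rounding to a feasible lattice point costs some objective.
(u,v)=(0,2): 6·0+2·2=4≤31, 6·0+5·2=10≤14, objective 12.
(u,v)=(1,1): 6·1+2·1=8≤31, 6·1+5·1=11≤14, objective 8.
Maximum is 12 at (u,v)=(0,2).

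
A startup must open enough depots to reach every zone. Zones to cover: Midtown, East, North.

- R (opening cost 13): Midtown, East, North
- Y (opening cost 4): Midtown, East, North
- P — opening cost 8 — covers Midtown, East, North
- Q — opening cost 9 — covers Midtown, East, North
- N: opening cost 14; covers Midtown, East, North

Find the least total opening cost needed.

Y alone covers Midtown, East, North — every zone.
Total opening cost: 4.
No cover costs less than 4.

4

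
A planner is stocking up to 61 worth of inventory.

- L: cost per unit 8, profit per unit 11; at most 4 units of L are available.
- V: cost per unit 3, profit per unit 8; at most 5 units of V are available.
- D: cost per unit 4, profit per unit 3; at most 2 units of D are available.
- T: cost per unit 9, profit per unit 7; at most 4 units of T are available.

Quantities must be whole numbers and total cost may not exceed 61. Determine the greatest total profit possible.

Take 4×L, 5×V, 1×D, and 1×T: cost 60 ≤ 61, profit 4·11 + 5·8 + 1·3 + 1·7 = 94.
V has the best ratio (8/3) and is taken to its limit of 5; remaining capacity is filled optimally with the others.

94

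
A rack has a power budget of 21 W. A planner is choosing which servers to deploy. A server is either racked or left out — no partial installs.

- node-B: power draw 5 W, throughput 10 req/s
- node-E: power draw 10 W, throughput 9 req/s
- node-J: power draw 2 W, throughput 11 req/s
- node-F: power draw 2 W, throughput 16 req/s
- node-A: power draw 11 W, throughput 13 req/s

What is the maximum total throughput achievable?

node-B + node-J + node-F + node-A: power draw 5 + 2 + 2 + 11 = 20 ≤ 21, throughput 10 + 11 + 16 + 13 = 50.
node-B + node-E + node-J + node-F: power draw 5 + 10 + 2 + 2 = 19 ≤ 21, throughput 10 + 9 + 11 + 16 = 46.
node-J + node-F + node-A: power draw 2 + 2 + 11 = 15 ≤ 21, throughput 11 + 16 + 13 = 40.
Best is node-B, node-J, node-F, and node-A with total throughput 50.

50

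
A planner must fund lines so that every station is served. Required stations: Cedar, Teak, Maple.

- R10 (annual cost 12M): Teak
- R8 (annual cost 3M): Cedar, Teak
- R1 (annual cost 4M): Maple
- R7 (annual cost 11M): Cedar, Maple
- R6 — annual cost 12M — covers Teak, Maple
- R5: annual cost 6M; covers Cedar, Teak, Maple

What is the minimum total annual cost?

6

The greedy cost-per-new-station heuristic would pick R8 and R1 for 7, but a cheaper cover exists.
R5 alone covers Cedar, Teak, Maple — every station.
Total annual cost: 6.
No cover costs less than 6.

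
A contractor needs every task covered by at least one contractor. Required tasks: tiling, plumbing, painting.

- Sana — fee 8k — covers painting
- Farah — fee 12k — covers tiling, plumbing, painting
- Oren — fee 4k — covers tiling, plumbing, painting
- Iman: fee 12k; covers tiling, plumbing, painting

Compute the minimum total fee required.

4

Oren alone covers tiling, plumbing, painting — every task.
Total fee: 4.
No cover costs less than 4.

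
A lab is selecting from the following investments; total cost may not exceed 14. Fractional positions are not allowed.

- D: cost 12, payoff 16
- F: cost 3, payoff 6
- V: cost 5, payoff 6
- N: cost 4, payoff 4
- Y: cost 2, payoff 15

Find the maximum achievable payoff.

Allowing fractional choices, the relaxed optimum would be about 33.0, but investments are indivisible.
F + V + N + Y: cost 3 + 5 + 4 + 2 = 14 ≤ 14, payoff 6 + 6 + 4 + 15 = 31.
D + Y: cost 12 + 2 = 14 ≤ 14, payoff 16 + 15 = 31.
F + V + Y: cost 3 + 5 + 2 = 10 ≤ 14, payoff 6 + 6 + 15 = 27.
The maximum payoff is 31; one optimal choice is D and Y.

31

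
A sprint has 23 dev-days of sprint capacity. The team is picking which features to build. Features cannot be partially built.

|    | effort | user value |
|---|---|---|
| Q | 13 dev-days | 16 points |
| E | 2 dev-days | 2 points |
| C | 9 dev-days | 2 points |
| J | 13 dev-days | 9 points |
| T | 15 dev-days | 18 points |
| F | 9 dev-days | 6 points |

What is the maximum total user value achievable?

Allowing fractional choices, the relaxed optimum would be about 28.0, but features are indivisible.
E + T: effort 2 + 15 = 17 ≤ 23, user value 2 + 18 = 20.
Q + F: effort 13 + 9 = 22 ≤ 23, user value 16 + 6 = 22.
Best is Q and F with total user value 22.

22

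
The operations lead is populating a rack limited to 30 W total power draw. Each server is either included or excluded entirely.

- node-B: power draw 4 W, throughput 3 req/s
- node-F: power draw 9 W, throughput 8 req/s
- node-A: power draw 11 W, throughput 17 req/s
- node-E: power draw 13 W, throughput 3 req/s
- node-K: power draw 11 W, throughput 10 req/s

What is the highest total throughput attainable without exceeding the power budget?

30

node-B + node-F + node-A: power draw 4 + 9 + 11 = 24 ≤ 30, throughput 3 + 8 + 17 = 28.
node-B + node-A + node-K: power draw 4 + 11 + 11 = 26 ≤ 30, throughput 3 + 17 + 10 = 30.
Best is node-B, node-A, and node-K with total throughput 30.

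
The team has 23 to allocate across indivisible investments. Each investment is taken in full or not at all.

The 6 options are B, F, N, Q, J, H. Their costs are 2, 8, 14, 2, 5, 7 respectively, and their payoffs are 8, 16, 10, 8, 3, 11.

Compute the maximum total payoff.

This is a 0-1 knapsack instance.
Allowing fractional choices, the relaxed optimum would be about 45.9, but investments are indivisible.
F + Q + J + H: cost 8 + 2 + 5 + 7 = 22 ≤ 23, payoff 16 + 8 + 3 + 11 = 38.
B + F + J + H: cost 2 + 8 + 5 + 7 = 22 ≤ 23, payoff 8 + 16 + 3 + 11 = 38.
B + F + Q + H: cost 2 + 8 + 2 + 7 = 19 ≤ 23, payoff 8 + 16 + 8 + 11 = 43.
Best is B, F, Q, and H with total payoff 43.

43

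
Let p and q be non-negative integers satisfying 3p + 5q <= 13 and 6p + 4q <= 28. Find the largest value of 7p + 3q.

Relaxing integrality, the LP optimum is 30.33 at (p,q) = (4.33, 0), which is not an integer point.
(p,q)=(4,0) is feasible, giving 28.
(p,q)=(3,0) is feasible, giving 21.
No feasible integer point exceeds 28.

28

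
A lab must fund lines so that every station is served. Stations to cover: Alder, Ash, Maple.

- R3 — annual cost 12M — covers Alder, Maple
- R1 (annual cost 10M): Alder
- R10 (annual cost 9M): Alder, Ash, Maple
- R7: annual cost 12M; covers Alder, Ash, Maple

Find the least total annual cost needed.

This is an integer covering problem.
R10 alone covers Alder, Ash, Maple — every station.
Total annual cost: 9.
No cover costs less than 9.

9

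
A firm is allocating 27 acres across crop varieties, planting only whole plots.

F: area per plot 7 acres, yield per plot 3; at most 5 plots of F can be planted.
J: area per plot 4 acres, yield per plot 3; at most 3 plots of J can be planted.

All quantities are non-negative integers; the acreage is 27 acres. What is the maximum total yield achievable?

15

1×F and 3×J: area 19 ≤ 27, yield 1·3 + 3·3 = 12.
2×F and 3×J: area 26 ≤ 27, yield 2·3 + 3·3 = 15.
Best is 15.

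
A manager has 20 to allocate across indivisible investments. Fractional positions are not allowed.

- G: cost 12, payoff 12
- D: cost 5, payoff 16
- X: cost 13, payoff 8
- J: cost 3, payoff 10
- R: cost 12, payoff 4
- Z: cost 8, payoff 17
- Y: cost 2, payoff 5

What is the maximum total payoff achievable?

Treat it as a binary knapsack problem.
Take D, J, Z, and Y: cost 5 + 3 + 8 + 2 = 18 ≤ 20, payoff 16 + 10 + 17 + 5 = 48.
No other feasible combination does better.

48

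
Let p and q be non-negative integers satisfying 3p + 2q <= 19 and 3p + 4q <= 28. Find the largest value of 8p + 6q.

52

(p,q)=(5,2) is feasible, giving 52.
(p,q)=(4,3) is feasible, giving 50.
(p,q)=(3,4) is feasible, giving 48.
No feasible integer point exceeds 52.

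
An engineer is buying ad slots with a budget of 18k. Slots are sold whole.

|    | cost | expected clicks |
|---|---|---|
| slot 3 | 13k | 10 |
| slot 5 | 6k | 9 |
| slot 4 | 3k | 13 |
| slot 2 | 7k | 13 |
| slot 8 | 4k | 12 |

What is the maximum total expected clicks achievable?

Take slot 4, slot 2, and slot 8: cost 3 + 7 + 4 = 14 ≤ 18, expected clicks 13 + 13 + 12 = 38.
No other feasible combination does better.

38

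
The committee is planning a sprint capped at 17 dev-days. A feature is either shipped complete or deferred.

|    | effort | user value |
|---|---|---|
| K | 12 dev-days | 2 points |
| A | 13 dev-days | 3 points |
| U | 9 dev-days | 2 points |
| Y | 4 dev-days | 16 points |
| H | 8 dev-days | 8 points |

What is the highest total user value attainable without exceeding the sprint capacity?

This is an integer program with binary decision variables.
Allowing fractional choices, the relaxed optimum would be about 25.2, but features are indivisible.
A + Y: effort 13 + 4 = 17 ≤ 17, user value 3 + 16 = 19.
Y + H: effort 4 + 8 = 12 ≤ 17, user value 16 + 8 = 24.
Best is Y and H with total user value 24.

24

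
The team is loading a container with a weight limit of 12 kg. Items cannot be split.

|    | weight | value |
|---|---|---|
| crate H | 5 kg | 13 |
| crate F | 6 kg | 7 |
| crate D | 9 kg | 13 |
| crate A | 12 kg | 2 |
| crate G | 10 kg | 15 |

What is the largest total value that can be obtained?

crate H: weight 5 ≤ 12, value 13.
crate G: weight 10 ≤ 12, value 15.
crate H + crate F: weight 5 + 6 = 11 ≤ 12, value 13 + 7 = 20.
Best is crate H and crate F with total value 20.

20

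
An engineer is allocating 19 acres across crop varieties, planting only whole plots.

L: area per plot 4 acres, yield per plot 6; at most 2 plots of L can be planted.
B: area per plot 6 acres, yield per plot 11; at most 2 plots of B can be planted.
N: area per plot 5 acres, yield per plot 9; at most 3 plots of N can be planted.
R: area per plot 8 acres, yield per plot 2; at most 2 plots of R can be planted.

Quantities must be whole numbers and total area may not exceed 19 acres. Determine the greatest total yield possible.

33

This is a bounded integer knapsack.
Take 1×L and 3×N: area 19 ≤ 19, yield 1·6 + 3·9 = 33.
No other integer combination yields more.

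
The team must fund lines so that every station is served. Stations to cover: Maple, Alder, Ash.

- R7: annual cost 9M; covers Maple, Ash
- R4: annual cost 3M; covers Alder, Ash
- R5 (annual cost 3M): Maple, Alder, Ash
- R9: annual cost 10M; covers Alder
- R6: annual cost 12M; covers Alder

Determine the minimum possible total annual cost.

3

This is a weighted set-cover instance.
R5 alone covers Maple, Alder, Ash — every station.
Total annual cost: 3.
No cover costs less than 3.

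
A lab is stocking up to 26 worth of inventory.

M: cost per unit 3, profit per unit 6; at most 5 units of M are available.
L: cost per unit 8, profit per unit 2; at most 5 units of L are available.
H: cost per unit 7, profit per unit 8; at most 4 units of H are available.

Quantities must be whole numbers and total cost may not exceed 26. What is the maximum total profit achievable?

40

M has the best ratio (6/3); taking only M gives at most 5×6 = 30 (stopped by the supply cap of 5).
Mixing does better — 4×M and 2×H: cost 26 ≤ 26, profit 4·6 + 2·8 = 40.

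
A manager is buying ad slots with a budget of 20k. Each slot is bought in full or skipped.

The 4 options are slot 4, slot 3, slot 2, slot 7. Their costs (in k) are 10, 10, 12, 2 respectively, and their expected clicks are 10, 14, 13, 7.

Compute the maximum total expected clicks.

24

This is a 0-1 knapsack instance.
slot 3 + slot 7: cost 10 + 2 = 12 ≤ 20, expected clicks 14 + 7 = 21.
slot 4 + slot 3: cost 10 + 10 = 20 ≤ 20, expected clicks 10 + 14 = 24.
Best is slot 4 and slot 3 with total expected clicks 24.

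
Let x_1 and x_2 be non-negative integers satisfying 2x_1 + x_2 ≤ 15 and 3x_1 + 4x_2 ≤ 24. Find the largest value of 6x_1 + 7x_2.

Relaxing integrality, the LP optimum is 47.40 at (x_1,x_2) = (7.2, 0.6), which is not an integer point.
(x_1,x_2)=(4,3): 2·4+1·3=11≤15, 3·4+4·3=24≤24, objective 45.
(x_1,x_2)=(5,2): 2·5+1·2=12≤15, 3·5+4·2=23≤24, objective 44.
(x_1,x_2)=(6,1): 2·6+1·1=13≤15, 3·6+4·1=22≤24, objective 43.
Maximum is 45 at (x_1,x_2)=(4,3).

45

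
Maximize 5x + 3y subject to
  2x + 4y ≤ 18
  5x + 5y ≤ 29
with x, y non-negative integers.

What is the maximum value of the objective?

25

The continuous relaxation peaks at (5.8, 0) with value 29.00; rounding to a feasible lattice point costs some objective.
(x,y)=(5,0): 2·5+4·0=10≤18, 5·5+5·0=25≤29, objective 25.
(x,y)=(4,1): 2·4+4·1=12≤18, 5·4+5·1=25≤29, objective 23.
Maximum is 25 at (x,y)=(5,0).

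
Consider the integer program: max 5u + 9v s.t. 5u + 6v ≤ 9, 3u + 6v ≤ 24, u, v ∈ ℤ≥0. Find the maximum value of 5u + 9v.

9

The continuous relaxation peaks at (0, 1.5) with value 13.50; rounding to a feasible lattice point costs some objective.
(u,v)=(0,1) is feasible, giving 9.
(u,v)=(1,0) is feasible, giving 5.
(u,v)=(0,0) is feasible, giving 0.
Maximum is 9 at (u,v)=(0,1).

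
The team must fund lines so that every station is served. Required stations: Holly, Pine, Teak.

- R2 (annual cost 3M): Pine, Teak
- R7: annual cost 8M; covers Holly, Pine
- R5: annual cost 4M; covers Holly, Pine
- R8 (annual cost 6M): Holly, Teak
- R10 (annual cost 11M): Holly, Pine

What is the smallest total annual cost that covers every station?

7

This is an integer covering problem.
Choose R2 and R5: together they cover Holly, Pine, Teak — every station.
Total annual cost: 3 + 4 = 7.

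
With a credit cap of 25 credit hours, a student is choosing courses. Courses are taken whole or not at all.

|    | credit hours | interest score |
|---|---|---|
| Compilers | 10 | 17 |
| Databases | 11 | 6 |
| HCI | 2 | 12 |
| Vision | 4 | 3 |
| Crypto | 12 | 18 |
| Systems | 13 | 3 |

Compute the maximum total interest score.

47

Allowing fractional choices, the relaxed optimum would be about 47.8, but courses are indivisible.
Databases + HCI + Crypto: credit hours 11 + 2 + 12 = 25 ≤ 25, interest score 6 + 12 + 18 = 36.
Compilers + HCI + Crypto: credit hours 10 + 2 + 12 = 24 ≤ 25, interest score 17 + 12 + 18 = 47.
Best is Compilers, HCI, and Crypto with total interest score 47.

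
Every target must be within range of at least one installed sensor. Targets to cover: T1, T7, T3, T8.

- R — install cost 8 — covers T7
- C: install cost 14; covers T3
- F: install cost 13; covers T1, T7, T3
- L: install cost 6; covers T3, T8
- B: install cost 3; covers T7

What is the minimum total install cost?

19

Choose F and L: together they cover T1, T7, T3, T8 — every target.
Total install cost: 13 + 6 = 19.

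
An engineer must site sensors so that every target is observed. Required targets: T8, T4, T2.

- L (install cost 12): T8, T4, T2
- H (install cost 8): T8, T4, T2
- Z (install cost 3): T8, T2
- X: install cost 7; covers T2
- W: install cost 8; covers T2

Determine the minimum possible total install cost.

The greedy cost-per-new-target heuristic would pick Z and H for 11, but a cheaper cover exists.
H alone covers T8, T4, T2 — every target.
Total install cost: 8.
No cover costs less than 8.

8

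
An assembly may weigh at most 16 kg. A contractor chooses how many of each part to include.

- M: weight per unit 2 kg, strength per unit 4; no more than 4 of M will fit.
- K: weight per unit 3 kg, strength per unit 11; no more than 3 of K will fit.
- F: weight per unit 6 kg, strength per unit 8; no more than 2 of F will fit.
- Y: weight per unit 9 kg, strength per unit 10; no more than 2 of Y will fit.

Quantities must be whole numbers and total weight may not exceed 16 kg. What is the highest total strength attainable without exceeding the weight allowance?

45

K has the best ratio (11/3); taking only K gives at most 3×11 = 33 (stopped by the supply cap of 3).
Mixing does better — 3×M and 3×K: weight 15 ≤ 16, strength 3·4 + 3·11 = 45.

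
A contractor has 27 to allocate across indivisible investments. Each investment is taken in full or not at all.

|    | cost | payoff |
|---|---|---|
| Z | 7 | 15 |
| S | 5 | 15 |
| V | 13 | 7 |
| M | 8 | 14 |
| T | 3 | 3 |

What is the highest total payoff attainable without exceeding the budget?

Z + S + M: cost 7 + 5 + 8 = 20 ≤ 27, payoff 15 + 15 + 14 = 44.
Z + S + M + T: cost 7 + 5 + 8 + 3 = 23 ≤ 27, payoff 15 + 15 + 14 + 3 = 47.
Z + S + V: cost 7 + 5 + 13 = 25 ≤ 27, payoff 15 + 15 + 7 = 37.
Best is Z, S, M, and T with total payoff 47.

47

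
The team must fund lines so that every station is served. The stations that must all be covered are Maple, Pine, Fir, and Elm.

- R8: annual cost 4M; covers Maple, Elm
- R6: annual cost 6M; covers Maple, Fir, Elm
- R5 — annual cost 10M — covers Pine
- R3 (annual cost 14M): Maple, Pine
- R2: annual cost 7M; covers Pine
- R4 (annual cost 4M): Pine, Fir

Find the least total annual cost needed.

8

Choose R8 and R4: together they cover Maple, Pine, Fir, Elm — every station.
Total annual cost: 4 + 4 = 8.
No cover costs less than 8.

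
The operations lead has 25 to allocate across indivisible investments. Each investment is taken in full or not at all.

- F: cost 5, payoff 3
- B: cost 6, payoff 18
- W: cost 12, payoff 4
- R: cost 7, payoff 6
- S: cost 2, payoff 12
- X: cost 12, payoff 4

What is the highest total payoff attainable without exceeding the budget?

Allowing fractional choices, the relaxed optimum would be about 40.7, but investments are indivisible.
F + B + S + X: cost 5 + 6 + 2 + 12 = 25 ≤ 25, payoff 3 + 18 + 12 + 4 = 37.
F + B + R + S: cost 5 + 6 + 7 + 2 = 20 ≤ 25, payoff 3 + 18 + 6 + 12 = 39.
F + B + W + S: cost 5 + 6 + 12 + 2 = 25 ≤ 25, payoff 3 + 18 + 4 + 12 = 37.
Best is F, B, R, and S with total payoff 39.

39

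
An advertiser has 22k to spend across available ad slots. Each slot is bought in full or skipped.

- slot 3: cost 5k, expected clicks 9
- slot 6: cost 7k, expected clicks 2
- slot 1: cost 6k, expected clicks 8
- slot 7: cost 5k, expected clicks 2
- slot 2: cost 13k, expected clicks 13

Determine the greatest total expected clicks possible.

Allowing fractional choices, the relaxed optimum would be about 28.0, but ad slots are indivisible.
slot 3 + slot 2: cost 5 + 13 = 18 ≤ 22, expected clicks 9 + 13 = 22.
slot 3 + slot 1 + slot 7: cost 5 + 6 + 5 = 16 ≤ 22, expected clicks 9 + 8 + 2 = 19.
slot 1 + slot 2: cost 6 + 13 = 19 ≤ 22, expected clicks 8 + 13 = 21.
Best is slot 3 and slot 2 with total expected clicks 22.

22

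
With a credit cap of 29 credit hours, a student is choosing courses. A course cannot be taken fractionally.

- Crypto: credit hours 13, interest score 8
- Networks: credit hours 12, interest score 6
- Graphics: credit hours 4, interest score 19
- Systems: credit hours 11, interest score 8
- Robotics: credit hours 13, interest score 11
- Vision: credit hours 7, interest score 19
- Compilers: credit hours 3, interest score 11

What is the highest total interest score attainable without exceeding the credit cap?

Take Graphics, Robotics, Vision, and Compilers: credit hours 4 + 13 + 7 + 3 = 27 ≤ 29, interest score 19 + 11 + 19 + 11 = 60.
No other feasible combination does better.

60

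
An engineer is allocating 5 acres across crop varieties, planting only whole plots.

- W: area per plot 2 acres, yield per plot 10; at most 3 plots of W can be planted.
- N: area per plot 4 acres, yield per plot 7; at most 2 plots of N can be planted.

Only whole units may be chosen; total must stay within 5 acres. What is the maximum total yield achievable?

20

This is a bounded integer knapsack.
2×W: area 4 ≤ 5, yield 2·10 = 20.
1×W: area 2 ≤ 5, yield 1·10 = 10.
Best is 20.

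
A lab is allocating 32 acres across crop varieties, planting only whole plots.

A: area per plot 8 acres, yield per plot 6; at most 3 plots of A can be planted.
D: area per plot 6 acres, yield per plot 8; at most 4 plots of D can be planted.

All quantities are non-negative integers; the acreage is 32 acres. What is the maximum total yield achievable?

This is a bounded integer knapsack.
Take 1×A and 4×D: area 32 ≤ 32, yield 1·6 + 4·8 = 38.
D has the best ratio (8/6) and is taken to its limit of 4; remaining capacity is filled optimally with the others.

38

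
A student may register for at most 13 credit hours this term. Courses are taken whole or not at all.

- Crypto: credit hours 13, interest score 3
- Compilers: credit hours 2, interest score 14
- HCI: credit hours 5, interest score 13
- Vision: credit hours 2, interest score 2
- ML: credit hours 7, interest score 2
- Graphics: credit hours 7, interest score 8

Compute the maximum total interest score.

This is an integer program with binary decision variables.
Allowing fractional choices, the relaxed optimum would be about 33.9, but courses are indivisible.
Compilers + Vision + Graphics: credit hours 2 + 2 + 7 = 11 ≤ 13, interest score 14 + 2 + 8 = 24.
Compilers + HCI: credit hours 2 + 5 = 7 ≤ 13, interest score 14 + 13 = 27.
Compilers + HCI + Vision: credit hours 2 + 5 + 2 = 9 ≤ 13, interest score 14 + 13 + 2 = 29.
Best is Compilers, HCI, and Vision with total interest score 29.

29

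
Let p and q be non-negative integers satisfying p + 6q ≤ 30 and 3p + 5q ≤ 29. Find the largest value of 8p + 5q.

72

Relaxing integrality, the LP optimum is 77.33 at (p,q) = (9.67, 0), which is not an integer point.
(p,q)=(9,0): 1·9+6·0=9≤30, 3·9+5·0=27≤29, objective 72.
(p,q)=(8,1): 1·8+6·1=14≤30, 3·8+5·1=29≤29, objective 69.
(p,q)=(8,0): 1·8+6·0=8≤30, 3·8+5·0=24≤29, objective 64.
No feasible integer point exceeds 72.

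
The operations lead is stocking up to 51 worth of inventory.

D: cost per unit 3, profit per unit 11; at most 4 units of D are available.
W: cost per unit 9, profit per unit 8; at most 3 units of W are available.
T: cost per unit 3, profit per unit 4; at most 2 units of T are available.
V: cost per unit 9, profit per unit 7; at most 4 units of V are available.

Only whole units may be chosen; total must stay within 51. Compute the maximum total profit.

79

4×D, 3×W, 1×T, and 1×V: cost 51 ≤ 51, profit 4·11 + 3·8 + 1·4 + 1·7 = 79.
4×D, 2×W, 1×T, and 2×V: cost 51 ≤ 51, profit 4·11 + 2·8 + 1·4 + 2·7 = 78.
Best is 79.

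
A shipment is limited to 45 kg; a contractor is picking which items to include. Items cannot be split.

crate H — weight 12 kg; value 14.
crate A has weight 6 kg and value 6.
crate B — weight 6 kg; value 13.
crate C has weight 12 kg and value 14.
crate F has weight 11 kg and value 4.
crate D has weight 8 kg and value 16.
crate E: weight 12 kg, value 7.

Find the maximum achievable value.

63

Allowing fractional choices, the relaxed optimum would be about 63.6, but items are indivisible.
crate H + crate B + crate C + crate D: weight 12 + 6 + 12 + 8 = 38 ≤ 45, value 14 + 13 + 14 + 16 = 57.
crate H + crate A + crate B + crate D + crate E: weight 12 + 6 + 6 + 8 + 12 = 44 ≤ 45, value 14 + 6 + 13 + 16 + 7 = 56.
crate H + crate A + crate B + crate C + crate D: weight 12 + 6 + 6 + 12 + 8 = 44 ≤ 45, value 14 + 6 + 13 + 14 + 16 = 63.
Best is crate H, crate A, crate B, crate C, and crate D with total value 63.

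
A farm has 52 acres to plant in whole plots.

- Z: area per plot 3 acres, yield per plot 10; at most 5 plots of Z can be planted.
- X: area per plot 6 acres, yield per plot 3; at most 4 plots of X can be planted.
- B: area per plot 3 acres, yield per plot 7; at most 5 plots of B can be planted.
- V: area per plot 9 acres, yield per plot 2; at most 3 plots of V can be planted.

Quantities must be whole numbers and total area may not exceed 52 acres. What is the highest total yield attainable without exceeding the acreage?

This is a bounded integer knapsack.
Take 5×Z, 3×X, and 5×B: area 48 ≤ 52, yield 5·10 + 3·3 + 5·7 = 94.
Z has the best ratio (10/3) and is taken to its limit of 5; remaining capacity is filled optimally with the others.

94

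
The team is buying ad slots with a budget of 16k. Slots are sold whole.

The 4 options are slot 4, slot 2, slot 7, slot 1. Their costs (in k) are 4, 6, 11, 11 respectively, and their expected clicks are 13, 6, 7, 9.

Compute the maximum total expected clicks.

22

slot 4 + slot 1: cost 4 + 11 = 15 ≤ 16, expected clicks 13 + 9 = 22.
slot 4 + slot 7: cost 4 + 11 = 15 ≤ 16, expected clicks 13 + 7 = 20.
Best is slot 4 and slot 1 with total expected clicks 22.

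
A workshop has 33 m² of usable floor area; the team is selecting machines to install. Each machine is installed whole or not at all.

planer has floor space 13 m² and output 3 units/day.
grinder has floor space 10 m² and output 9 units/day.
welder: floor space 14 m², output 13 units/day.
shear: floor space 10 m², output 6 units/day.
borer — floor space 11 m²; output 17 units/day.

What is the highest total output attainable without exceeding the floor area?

32

Take grinder, shear, and borer: floor space 10 + 10 + 11 = 31 ≤ 33, output 9 + 6 + 17 = 32.
No other feasible combination does better.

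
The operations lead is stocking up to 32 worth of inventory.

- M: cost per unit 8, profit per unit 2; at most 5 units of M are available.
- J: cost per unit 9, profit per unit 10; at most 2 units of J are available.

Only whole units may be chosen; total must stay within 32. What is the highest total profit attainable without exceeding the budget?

22

1×M and 2×J: cost 26 ≤ 32, profit 1·2 + 2·10 = 22.
2×J: cost 18 ≤ 32, profit 2·10 = 20.
Best is 22.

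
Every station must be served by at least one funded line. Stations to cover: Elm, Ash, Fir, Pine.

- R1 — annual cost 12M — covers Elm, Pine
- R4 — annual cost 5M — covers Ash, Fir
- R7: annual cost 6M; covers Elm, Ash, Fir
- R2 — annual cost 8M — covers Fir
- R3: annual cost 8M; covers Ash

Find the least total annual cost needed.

This is an integer covering problem.
The greedy cost-per-new-station heuristic would pick R7 and R1 for 18, but a cheaper cover exists.
Choose R1 and R4: together they cover Elm, Ash, Fir, Pine — every station.
Total annual cost: 12 + 5 = 17.
No cover costs less than 17.

17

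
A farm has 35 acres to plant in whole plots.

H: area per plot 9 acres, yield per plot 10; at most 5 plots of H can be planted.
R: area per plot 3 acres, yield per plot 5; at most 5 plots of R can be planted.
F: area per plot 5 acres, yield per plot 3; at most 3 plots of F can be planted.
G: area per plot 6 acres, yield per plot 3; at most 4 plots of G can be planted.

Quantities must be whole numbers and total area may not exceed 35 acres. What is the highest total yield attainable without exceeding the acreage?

This is a bounded integer knapsack.
2×H and 5×R: area 33 ≤ 35, yield 2·10 + 5·5 = 45.
2×H, 4×R, and 1×F: area 35 ≤ 35, yield 2·10 + 4·5 + 1·3 = 43.
Best is 45.

45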